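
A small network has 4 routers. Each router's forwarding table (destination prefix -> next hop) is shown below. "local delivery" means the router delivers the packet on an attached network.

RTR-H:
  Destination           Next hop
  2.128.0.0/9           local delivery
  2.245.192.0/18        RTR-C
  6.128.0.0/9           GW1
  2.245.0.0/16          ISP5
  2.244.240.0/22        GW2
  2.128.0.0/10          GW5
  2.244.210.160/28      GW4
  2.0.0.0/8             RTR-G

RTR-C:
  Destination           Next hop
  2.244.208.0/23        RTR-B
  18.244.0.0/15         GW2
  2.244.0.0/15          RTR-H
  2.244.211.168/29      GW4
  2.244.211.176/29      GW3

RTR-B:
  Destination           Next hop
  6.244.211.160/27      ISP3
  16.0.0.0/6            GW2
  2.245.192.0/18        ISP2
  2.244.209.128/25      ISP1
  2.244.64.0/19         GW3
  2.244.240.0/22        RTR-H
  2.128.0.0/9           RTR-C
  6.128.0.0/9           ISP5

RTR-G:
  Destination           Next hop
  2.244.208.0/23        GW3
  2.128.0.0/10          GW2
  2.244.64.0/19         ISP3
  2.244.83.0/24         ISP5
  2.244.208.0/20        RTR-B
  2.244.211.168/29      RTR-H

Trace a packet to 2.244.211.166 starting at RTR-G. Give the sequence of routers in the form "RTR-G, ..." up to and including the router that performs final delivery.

RTR-G, RTR-B, RTR-C, RTR-H

At RTR-G: longest match for 2.244.211.166 is 2.244.208.0/20 -> RTR-B
At RTR-B: longest match for 2.244.211.166 is 2.128.0.0/9 -> RTR-C
At RTR-C: longest match for 2.244.211.166 is 2.244.0.0/15 -> RTR-H
At RTR-H: longest match for 2.244.211.166 is 2.128.0.0/9 -> local delivery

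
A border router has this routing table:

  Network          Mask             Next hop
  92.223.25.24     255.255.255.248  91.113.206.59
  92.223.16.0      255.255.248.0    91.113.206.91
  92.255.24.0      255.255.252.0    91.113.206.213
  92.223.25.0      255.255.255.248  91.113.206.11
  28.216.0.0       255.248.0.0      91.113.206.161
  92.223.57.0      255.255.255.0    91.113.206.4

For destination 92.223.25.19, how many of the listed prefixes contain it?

No listed prefix contains 92.223.25.19.
Total matching entries: 0.

0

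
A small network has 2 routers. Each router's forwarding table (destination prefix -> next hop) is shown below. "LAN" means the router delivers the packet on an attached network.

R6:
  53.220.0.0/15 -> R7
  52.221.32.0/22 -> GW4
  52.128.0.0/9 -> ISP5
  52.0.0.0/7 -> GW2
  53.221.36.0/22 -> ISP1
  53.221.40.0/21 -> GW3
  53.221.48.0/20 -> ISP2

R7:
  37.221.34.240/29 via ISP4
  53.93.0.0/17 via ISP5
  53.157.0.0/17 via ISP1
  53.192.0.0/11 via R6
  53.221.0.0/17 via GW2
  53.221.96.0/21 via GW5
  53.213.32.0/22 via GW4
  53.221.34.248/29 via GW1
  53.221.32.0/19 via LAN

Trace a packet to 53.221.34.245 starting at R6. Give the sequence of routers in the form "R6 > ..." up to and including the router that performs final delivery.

R6 > R7

At R6: longest match for 53.221.34.245 is 53.220.0.0/15 -> R7
At R7: longest match for 53.221.34.245 is 53.221.32.0/19 -> LAN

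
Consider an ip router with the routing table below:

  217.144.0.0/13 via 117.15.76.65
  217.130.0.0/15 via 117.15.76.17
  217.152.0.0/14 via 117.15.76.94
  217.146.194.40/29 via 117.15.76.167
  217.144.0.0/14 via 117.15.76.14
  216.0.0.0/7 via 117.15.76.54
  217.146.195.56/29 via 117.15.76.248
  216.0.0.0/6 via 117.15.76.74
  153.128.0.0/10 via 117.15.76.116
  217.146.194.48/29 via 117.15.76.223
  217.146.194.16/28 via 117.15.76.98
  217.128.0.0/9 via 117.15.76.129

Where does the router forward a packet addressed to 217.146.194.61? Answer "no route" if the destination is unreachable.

Routes whose prefix contains 217.146.194.61:
  216.0.0.0/6 (216.0.0.0 - 219.255.255.255) -> 117.15.76.74
  216.0.0.0/7 (216.0.0.0 - 217.255.255.255) -> 117.15.76.54
  217.128.0.0/9 (217.128.0.0 - 217.255.255.255) -> 117.15.76.129
  217.144.0.0/13 (217.144.0.0 - 217.151.255.255) -> 117.15.76.65
  217.144.0.0/14 (217.144.0.0 - 217.147.255.255) -> 117.15.76.14
More-specific entries that do NOT match:
  217.146.194.40/29 (217.146.194.40 - 217.146.194.47) does not contain 217.146.194.61
  217.146.195.56/29 (217.146.195.56 - 217.146.195.63) does not contain 217.146.194.61
  217.146.194.48/29 (217.146.194.48 - 217.146.194.55) does not contain 217.146.194.61
  217.146.194.16/28 (217.146.194.16 - 217.146.194.31) does not contain 217.146.194.61
  217.130.0.0/15 (217.130.0.0 - 217.131.255.255) does not contain 217.146.194.61
Longest matching prefix is /14 -> next hop 117.15.76.14.

117.15.76.14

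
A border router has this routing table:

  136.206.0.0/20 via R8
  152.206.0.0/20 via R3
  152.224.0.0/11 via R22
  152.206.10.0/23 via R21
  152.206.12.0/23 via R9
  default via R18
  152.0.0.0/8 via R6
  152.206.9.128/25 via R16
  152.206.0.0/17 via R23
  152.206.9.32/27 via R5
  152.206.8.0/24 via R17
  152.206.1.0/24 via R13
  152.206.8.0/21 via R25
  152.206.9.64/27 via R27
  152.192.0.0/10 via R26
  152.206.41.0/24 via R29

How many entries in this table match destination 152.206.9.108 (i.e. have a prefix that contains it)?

6

Prefixes containing 152.206.9.108:
  0.0.0.0/0 (default, matches everything)
  152.0.0.0/8 (152.0.0.0 - 152.255.255.255)
  152.192.0.0/10 (152.192.0.0 - 152.255.255.255)
  152.206.0.0/17 (152.206.0.0 - 152.206.127.255)
  152.206.0.0/20 (152.206.0.0 - 152.206.15.255)
  152.206.8.0/21 (152.206.8.0 - 152.206.15.255)
Total matching entries: 6.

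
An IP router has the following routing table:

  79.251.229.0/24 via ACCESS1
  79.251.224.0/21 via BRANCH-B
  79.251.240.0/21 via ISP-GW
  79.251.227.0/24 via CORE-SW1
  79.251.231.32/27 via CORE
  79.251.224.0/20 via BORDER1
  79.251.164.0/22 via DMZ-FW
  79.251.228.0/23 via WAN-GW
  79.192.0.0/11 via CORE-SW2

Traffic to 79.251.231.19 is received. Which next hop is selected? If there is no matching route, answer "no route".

BRANCH-B

Routes whose prefix contains 79.251.231.19:
  79.251.224.0/20 (79.251.224.0 - 79.251.239.255) -> BORDER1
  79.251.224.0/21 (79.251.224.0 - 79.251.231.255) -> BRANCH-B
More-specific entries that do NOT match:
  79.251.231.32/27 (79.251.231.32 - 79.251.231.63) does not contain 79.251.231.19
  79.251.229.0/24 (79.251.229.0 - 79.251.229.255) does not contain 79.251.231.19
  79.251.227.0/24 (79.251.227.0 - 79.251.227.255) does not contain 79.251.231.19
  79.251.228.0/23 (79.251.228.0 - 79.251.229.255) does not contain 79.251.231.19
  79.251.164.0/22 (79.251.164.0 - 79.251.167.255) does not contain 79.251.231.19
Longest matching prefix is /21 -> next hop BRANCH-B.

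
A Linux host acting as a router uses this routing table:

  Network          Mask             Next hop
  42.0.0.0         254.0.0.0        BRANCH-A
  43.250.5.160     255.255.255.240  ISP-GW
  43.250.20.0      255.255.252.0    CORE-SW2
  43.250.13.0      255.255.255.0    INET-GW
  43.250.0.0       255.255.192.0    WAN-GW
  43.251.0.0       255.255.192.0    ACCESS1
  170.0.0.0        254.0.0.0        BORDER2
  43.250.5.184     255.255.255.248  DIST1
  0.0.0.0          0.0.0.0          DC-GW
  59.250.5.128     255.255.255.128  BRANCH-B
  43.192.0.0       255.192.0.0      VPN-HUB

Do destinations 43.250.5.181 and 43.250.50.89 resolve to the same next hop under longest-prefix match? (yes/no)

yes

43.250.5.181: longest match 43.250.0.0/18 -> WAN-GW
43.250.50.89: longest match 43.250.0.0/18 -> WAN-GW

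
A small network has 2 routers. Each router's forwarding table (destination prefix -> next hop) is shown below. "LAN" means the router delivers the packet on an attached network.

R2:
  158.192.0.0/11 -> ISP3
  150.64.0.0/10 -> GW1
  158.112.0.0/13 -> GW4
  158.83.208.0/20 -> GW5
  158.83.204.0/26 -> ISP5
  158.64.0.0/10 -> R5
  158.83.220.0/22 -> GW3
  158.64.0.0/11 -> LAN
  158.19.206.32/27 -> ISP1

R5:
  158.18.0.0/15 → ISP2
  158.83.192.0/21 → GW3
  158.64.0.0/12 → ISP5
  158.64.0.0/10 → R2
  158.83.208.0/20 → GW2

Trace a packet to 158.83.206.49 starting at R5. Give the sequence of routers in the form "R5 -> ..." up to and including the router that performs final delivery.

At R5: longest match for 158.83.206.49 is 158.64.0.0/10 -> R2
At R2: longest match for 158.83.206.49 is 158.64.0.0/11 -> LAN

R5 -> R2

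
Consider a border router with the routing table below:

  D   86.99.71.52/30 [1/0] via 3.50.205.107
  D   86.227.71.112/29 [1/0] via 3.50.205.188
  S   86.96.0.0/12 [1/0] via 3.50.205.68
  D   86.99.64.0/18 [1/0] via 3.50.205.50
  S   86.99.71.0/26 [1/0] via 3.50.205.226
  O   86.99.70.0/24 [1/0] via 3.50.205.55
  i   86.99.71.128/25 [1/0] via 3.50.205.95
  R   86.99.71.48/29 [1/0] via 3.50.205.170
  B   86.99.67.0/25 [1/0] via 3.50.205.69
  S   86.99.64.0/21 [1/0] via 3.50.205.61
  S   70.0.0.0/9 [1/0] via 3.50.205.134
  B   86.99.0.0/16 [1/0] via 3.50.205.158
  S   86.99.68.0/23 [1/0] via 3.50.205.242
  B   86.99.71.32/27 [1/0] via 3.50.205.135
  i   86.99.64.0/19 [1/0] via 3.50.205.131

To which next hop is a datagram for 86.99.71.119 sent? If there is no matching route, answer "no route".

3.50.205.61

Routes whose prefix contains 86.99.71.119:
  86.96.0.0/12 (86.96.0.0 - 86.111.255.255) -> 3.50.205.68
  86.99.0.0/16 (86.99.0.0 - 86.99.255.255) -> 3.50.205.158
  86.99.64.0/18 (86.99.64.0 - 86.99.127.255) -> 3.50.205.50
  86.99.64.0/19 (86.99.64.0 - 86.99.95.255) -> 3.50.205.131
  86.99.64.0/21 (86.99.64.0 - 86.99.71.255) -> 3.50.205.61
More-specific entries that do NOT match:
  86.99.71.52/30 (86.99.71.52 - 86.99.71.55) does not contain 86.99.71.119
  86.227.71.112/29 (86.227.71.112 - 86.227.71.119) does not contain 86.99.71.119
  86.99.71.48/29 (86.99.71.48 - 86.99.71.55) does not contain 86.99.71.119
  86.99.71.32/27 (86.99.71.32 - 86.99.71.63) does not contain 86.99.71.119
  86.99.71.0/26 (86.99.71.0 - 86.99.71.63) does not contain 86.99.71.119
  86.99.71.128/25 (86.99.71.128 - 86.99.71.255) does not contain 86.99.71.119
  86.99.67.0/25 (86.99.67.0 - 86.99.67.127) does not contain 86.99.71.119
  86.99.70.0/24 (86.99.70.0 - 86.99.70.255) does not contain 86.99.71.119
  86.99.68.0/23 (86.99.68.0 - 86.99.69.255) does not contain 86.99.71.119
Longest matching prefix is /21 -> next hop 3.50.205.61.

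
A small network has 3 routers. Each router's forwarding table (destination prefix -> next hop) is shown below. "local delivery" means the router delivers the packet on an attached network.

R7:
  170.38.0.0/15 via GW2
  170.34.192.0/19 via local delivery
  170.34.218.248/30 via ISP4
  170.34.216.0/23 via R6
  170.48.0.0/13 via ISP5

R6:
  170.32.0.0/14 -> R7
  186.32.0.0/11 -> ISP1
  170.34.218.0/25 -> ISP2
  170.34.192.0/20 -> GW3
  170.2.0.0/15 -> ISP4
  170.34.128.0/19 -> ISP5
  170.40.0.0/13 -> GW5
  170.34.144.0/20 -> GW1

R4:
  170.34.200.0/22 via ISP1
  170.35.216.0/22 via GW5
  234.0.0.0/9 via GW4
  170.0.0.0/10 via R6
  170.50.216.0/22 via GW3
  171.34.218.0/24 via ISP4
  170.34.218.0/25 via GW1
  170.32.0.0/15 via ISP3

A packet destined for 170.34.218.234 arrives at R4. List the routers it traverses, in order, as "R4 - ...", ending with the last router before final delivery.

At R4: longest match for 170.34.218.234 is 170.0.0.0/10 -> R6
At R6: longest match for 170.34.218.234 is 170.32.0.0/14 -> R7
At R7: longest match for 170.34.218.234 is 170.34.192.0/19 -> local delivery

R4 - R6 - R7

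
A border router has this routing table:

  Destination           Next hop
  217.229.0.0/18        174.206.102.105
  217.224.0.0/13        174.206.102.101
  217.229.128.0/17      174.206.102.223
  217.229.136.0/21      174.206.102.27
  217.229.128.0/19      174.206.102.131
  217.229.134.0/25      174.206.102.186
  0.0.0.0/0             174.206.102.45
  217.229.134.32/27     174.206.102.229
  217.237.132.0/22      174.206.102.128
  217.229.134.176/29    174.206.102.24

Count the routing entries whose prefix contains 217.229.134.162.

Prefixes containing 217.229.134.162:
  0.0.0.0/0 (default, matches everything)
  217.224.0.0/13 (217.224.0.0 - 217.231.255.255)
  217.229.128.0/17 (217.229.128.0 - 217.229.255.255)
  217.229.128.0/19 (217.229.128.0 - 217.229.159.255)
Total matching entries: 4.

4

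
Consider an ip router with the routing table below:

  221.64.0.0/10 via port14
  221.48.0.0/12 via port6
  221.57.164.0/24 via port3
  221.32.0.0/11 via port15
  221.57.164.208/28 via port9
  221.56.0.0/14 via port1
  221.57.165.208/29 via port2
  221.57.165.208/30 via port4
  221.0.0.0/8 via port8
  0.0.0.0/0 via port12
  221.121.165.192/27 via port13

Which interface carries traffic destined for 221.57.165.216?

port1

Routes whose prefix contains 221.57.165.216:
  0.0.0.0/0 (default, matches everything) -> port12
  221.0.0.0/8 (221.0.0.0 - 221.255.255.255) -> port8
  221.32.0.0/11 (221.32.0.0 - 221.63.255.255) -> port15
  221.48.0.0/12 (221.48.0.0 - 221.63.255.255) -> port6
  221.56.0.0/14 (221.56.0.0 - 221.59.255.255) -> port1
More-specific entries that do NOT match:
  221.57.165.208/30 (221.57.165.208 - 221.57.165.211) does not contain 221.57.165.216
  221.57.165.208/29 (221.57.165.208 - 221.57.165.215) does not contain 221.57.165.216
  221.57.164.208/28 (221.57.164.208 - 221.57.164.223) does not contain 221.57.165.216
  221.121.165.192/27 (221.121.165.192 - 221.121.165.223) does not contain 221.57.165.216
  221.57.164.0/24 (221.57.164.0 - 221.57.164.255) does not contain 221.57.165.216
Longest matching prefix is /14 -> interface port1.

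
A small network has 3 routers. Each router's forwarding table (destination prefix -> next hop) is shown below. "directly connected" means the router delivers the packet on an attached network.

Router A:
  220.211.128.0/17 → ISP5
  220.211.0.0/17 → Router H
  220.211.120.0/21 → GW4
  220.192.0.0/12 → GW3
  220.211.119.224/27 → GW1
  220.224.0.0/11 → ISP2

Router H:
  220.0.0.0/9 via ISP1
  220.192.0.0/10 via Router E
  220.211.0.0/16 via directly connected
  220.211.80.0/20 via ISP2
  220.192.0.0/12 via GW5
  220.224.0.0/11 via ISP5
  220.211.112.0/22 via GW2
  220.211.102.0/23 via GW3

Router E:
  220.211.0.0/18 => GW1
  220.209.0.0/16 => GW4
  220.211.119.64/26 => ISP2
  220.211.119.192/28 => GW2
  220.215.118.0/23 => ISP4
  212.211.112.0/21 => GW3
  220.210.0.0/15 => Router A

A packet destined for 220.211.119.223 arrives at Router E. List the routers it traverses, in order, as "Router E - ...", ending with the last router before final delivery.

Router E - Router A - Router H

At Router E: longest match for 220.211.119.223 is 220.210.0.0/15 -> Router A
At Router A: longest match for 220.211.119.223 is 220.211.0.0/17 -> Router H
At Router H: longest match for 220.211.119.223 is 220.211.0.0/16 -> directly connected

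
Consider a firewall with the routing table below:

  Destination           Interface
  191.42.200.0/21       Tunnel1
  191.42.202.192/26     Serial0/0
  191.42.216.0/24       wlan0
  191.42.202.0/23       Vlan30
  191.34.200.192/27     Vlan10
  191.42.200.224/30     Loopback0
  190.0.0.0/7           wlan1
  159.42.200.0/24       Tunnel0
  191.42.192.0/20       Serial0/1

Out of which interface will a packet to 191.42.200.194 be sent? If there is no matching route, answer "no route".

Routes whose prefix contains 191.42.200.194:
  190.0.0.0/7 (190.0.0.0 - 191.255.255.255) -> wlan1
  191.42.192.0/20 (191.42.192.0 - 191.42.207.255) -> Serial0/1
  191.42.200.0/21 (191.42.200.0 - 191.42.207.255) -> Tunnel1
More-specific entries that do NOT match:
  191.42.200.224/30 (191.42.200.224 - 191.42.200.227) does not contain 191.42.200.194
  191.34.200.192/27 (191.34.200.192 - 191.34.200.223) does not contain 191.42.200.194
  191.42.202.192/26 (191.42.202.192 - 191.42.202.255) does not contain 191.42.200.194
  191.42.216.0/24 (191.42.216.0 - 191.42.216.255) does not contain 191.42.200.194
  159.42.200.0/24 (159.42.200.0 - 159.42.200.255) does not contain 191.42.200.194
  191.42.202.0/23 (191.42.202.0 - 191.42.203.255) does not contain 191.42.200.194
Longest matching prefix is /21 -> interface Tunnel1.

Tunnel1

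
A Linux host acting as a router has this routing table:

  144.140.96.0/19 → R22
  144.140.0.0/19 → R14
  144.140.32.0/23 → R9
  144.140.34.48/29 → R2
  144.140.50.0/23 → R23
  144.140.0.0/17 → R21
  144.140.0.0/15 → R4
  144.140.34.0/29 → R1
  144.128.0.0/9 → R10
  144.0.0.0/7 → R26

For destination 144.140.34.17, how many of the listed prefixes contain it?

Prefixes containing 144.140.34.17:
  144.0.0.0/7 (144.0.0.0 - 145.255.255.255)
  144.128.0.0/9 (144.128.0.0 - 144.255.255.255)
  144.140.0.0/15 (144.140.0.0 - 144.141.255.255)
  144.140.0.0/17 (144.140.0.0 - 144.140.127.255)
Total matching entries: 4.

4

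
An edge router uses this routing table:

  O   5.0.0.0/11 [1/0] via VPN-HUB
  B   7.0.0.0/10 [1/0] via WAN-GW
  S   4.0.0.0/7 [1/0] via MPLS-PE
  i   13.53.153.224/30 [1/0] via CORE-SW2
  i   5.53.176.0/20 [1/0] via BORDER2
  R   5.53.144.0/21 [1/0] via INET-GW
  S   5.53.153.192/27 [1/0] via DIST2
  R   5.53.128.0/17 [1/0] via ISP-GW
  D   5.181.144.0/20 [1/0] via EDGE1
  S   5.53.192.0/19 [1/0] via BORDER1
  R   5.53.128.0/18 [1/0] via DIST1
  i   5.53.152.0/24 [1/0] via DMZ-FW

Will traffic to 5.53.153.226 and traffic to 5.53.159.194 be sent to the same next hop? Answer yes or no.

yes

5.53.153.226: longest match 5.53.128.0/18 -> DIST1
5.53.159.194: longest match 5.53.128.0/18 -> DIST1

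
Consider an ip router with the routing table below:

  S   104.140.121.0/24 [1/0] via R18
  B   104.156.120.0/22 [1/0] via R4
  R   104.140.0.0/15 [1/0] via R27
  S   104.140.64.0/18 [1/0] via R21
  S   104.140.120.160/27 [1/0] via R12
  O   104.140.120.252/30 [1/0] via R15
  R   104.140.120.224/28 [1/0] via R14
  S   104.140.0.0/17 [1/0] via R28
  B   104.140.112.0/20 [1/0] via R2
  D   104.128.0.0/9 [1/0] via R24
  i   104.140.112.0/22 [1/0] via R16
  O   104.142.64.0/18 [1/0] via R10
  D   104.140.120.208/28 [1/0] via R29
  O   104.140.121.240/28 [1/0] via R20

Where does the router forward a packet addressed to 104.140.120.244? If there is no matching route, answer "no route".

Routes whose prefix contains 104.140.120.244:
  104.128.0.0/9 (104.128.0.0 - 104.255.255.255) -> R24
  104.140.0.0/15 (104.140.0.0 - 104.141.255.255) -> R27
  104.140.0.0/17 (104.140.0.0 - 104.140.127.255) -> R28
  104.140.64.0/18 (104.140.64.0 - 104.140.127.255) -> R21
  104.140.112.0/20 (104.140.112.0 - 104.140.127.255) -> R2
More-specific entries that do NOT match:
  104.140.120.252/30 (104.140.120.252 - 104.140.120.255) does not contain 104.140.120.244
  104.140.120.224/28 (104.140.120.224 - 104.140.120.239) does not contain 104.140.120.244
  104.140.120.208/28 (104.140.120.208 - 104.140.120.223) does not contain 104.140.120.244
  104.140.121.240/28 (104.140.121.240 - 104.140.121.255) does not contain 104.140.120.244
  104.140.120.160/27 (104.140.120.160 - 104.140.120.191) does not contain 104.140.120.244
  104.140.121.0/24 (104.140.121.0 - 104.140.121.255) does not contain 104.140.120.244
  104.156.120.0/22 (104.156.120.0 - 104.156.123.255) does not contain 104.140.120.244
  104.140.112.0/22 (104.140.112.0 - 104.140.115.255) does not contain 104.140.120.244
Longest matching prefix is /20 -> next hop R2.

R2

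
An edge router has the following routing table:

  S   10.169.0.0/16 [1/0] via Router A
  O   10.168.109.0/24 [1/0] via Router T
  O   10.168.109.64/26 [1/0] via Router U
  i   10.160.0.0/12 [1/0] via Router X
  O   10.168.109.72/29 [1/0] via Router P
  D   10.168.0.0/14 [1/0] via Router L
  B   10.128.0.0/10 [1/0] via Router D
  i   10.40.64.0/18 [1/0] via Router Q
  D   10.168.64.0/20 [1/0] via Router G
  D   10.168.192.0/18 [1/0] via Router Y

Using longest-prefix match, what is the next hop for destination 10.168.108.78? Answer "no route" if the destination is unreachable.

Routes whose prefix contains 10.168.108.78:
  10.128.0.0/10 (10.128.0.0 - 10.191.255.255) -> Router D
  10.160.0.0/12 (10.160.0.0 - 10.175.255.255) -> Router X
  10.168.0.0/14 (10.168.0.0 - 10.171.255.255) -> Router L
More-specific entries that do NOT match:
  10.168.109.72/29 (10.168.109.72 - 10.168.109.79) does not contain 10.168.108.78
  10.168.109.64/26 (10.168.109.64 - 10.168.109.127) does not contain 10.168.108.78
  10.168.109.0/24 (10.168.109.0 - 10.168.109.255) does not contain 10.168.108.78
  10.168.64.0/20 (10.168.64.0 - 10.168.79.255) does not contain 10.168.108.78
  10.40.64.0/18 (10.40.64.0 - 10.40.127.255) does not contain 10.168.108.78
  10.168.192.0/18 (10.168.192.0 - 10.168.255.255) does not contain 10.168.108.78
  10.169.0.0/16 (10.169.0.0 - 10.169.255.255) does not contain 10.168.108.78
Longest matching prefix is /14 -> next hop Router L.

Router L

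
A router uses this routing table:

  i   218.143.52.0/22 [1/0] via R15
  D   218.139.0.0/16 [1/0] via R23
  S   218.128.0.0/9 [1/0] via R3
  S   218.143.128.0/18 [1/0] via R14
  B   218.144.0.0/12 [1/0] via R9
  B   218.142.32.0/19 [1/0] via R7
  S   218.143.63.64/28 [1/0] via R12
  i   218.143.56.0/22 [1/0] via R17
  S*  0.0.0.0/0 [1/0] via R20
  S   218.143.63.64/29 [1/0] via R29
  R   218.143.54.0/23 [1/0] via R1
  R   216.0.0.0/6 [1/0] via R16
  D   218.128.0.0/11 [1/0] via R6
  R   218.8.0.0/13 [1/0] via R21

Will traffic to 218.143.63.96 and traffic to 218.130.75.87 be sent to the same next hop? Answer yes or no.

218.143.63.96: longest match 218.128.0.0/11 -> R6
218.130.75.87: longest match 218.128.0.0/11 -> R6

yes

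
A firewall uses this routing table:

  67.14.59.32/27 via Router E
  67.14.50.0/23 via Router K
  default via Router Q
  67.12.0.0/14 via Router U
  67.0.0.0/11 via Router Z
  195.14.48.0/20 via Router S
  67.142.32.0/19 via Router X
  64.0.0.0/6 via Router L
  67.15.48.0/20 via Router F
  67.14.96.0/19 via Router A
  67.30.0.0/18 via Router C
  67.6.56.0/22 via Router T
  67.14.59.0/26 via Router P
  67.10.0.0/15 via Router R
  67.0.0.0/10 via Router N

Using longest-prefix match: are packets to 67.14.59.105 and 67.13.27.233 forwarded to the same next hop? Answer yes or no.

yes

67.14.59.105: longest match 67.12.0.0/14 -> Router U
67.13.27.233: longest match 67.12.0.0/14 -> Router U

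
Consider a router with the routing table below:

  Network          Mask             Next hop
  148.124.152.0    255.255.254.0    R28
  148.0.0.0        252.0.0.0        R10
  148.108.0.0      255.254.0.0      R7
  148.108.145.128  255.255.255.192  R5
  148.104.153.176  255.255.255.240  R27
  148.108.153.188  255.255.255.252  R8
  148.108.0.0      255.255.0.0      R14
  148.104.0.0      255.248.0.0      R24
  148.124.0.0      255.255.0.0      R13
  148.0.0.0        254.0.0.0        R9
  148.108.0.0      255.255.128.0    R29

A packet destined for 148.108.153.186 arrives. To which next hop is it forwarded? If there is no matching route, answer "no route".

R14

Routes whose prefix contains 148.108.153.186:
  148.0.0.0/6 (148.0.0.0 - 151.255.255.255) -> R10
  148.0.0.0/7 (148.0.0.0 - 149.255.255.255) -> R9
  148.104.0.0/13 (148.104.0.0 - 148.111.255.255) -> R24
  148.108.0.0/15 (148.108.0.0 - 148.109.255.255) -> R7
  148.108.0.0/16 (148.108.0.0 - 148.108.255.255) -> R14
More-specific entries that do NOT match:
  148.108.153.188/30 (148.108.153.188 - 148.108.153.191) does not contain 148.108.153.186
  148.104.153.176/28 (148.104.153.176 - 148.104.153.191) does not contain 148.108.153.186
  148.108.145.128/26 (148.108.145.128 - 148.108.145.191) does not contain 148.108.153.186
  148.124.152.0/23 (148.124.152.0 - 148.124.153.255) does not contain 148.108.153.186
  148.108.0.0/17 (148.108.0.0 - 148.108.127.255) does not contain 148.108.153.186
Longest matching prefix is /16 -> next hop R14.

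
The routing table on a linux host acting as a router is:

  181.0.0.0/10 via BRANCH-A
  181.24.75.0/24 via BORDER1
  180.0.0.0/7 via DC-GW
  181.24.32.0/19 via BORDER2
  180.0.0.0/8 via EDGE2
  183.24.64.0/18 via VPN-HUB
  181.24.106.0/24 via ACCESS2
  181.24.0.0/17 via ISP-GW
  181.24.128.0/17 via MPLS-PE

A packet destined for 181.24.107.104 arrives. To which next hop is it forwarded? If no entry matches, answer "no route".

ISP-GW

Routes whose prefix contains 181.24.107.104:
  180.0.0.0/7 (180.0.0.0 - 181.255.255.255) -> DC-GW
  181.0.0.0/10 (181.0.0.0 - 181.63.255.255) -> BRANCH-A
  181.24.0.0/17 (181.24.0.0 - 181.24.127.255) -> ISP-GW
More-specific entries that do NOT match:
  181.24.75.0/24 (181.24.75.0 - 181.24.75.255) does not contain 181.24.107.104
  181.24.106.0/24 (181.24.106.0 - 181.24.106.255) does not contain 181.24.107.104
  181.24.32.0/19 (181.24.32.0 - 181.24.63.255) does not contain 181.24.107.104
  183.24.64.0/18 (183.24.64.0 - 183.24.127.255) does not contain 181.24.107.104
Longest matching prefix is /17 -> next hop ISP-GW.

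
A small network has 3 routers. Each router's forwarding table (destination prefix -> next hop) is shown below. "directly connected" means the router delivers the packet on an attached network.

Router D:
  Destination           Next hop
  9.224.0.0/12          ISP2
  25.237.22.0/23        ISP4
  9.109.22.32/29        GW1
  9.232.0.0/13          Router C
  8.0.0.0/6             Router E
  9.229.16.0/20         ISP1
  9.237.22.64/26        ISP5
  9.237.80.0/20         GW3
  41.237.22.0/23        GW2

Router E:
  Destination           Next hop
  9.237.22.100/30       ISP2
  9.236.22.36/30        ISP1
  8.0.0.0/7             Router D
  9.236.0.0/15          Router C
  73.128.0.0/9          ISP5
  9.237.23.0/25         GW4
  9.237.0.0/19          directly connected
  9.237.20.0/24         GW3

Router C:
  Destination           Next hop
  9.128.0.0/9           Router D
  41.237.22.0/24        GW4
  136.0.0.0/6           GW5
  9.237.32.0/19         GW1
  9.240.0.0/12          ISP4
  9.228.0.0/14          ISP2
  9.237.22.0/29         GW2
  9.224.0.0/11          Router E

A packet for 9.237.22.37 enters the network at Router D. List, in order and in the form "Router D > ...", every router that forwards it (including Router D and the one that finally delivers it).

At Router D: longest match for 9.237.22.37 is 9.232.0.0/13 -> Router C
At Router C: longest match for 9.237.22.37 is 9.224.0.0/11 -> Router E
At Router E: longest match for 9.237.22.37 is 9.237.0.0/19 -> directly connected

Router D > Router C > Router E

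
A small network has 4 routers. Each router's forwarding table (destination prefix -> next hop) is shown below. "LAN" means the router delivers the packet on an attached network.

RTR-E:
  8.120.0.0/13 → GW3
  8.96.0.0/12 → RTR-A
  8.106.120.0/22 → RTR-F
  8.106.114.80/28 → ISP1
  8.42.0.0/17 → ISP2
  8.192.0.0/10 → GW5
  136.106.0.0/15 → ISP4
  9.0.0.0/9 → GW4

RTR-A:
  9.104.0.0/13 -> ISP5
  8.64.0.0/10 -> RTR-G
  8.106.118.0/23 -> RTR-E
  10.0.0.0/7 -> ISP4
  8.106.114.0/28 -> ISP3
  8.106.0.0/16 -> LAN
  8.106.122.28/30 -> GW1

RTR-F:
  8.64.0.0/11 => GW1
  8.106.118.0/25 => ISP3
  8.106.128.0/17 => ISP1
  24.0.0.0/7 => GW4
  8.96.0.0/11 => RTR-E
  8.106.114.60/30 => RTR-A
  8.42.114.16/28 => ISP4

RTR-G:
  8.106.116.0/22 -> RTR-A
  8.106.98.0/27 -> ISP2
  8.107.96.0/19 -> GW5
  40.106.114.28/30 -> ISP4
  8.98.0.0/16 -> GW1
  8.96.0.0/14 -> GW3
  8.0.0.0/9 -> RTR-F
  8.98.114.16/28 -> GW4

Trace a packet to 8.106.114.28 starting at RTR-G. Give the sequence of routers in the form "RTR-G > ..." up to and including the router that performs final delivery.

At RTR-G: longest match for 8.106.114.28 is 8.0.0.0/9 -> RTR-F
At RTR-F: longest match for 8.106.114.28 is 8.96.0.0/11 -> RTR-E
At RTR-E: longest match for 8.106.114.28 is 8.96.0.0/12 -> RTR-A
At RTR-A: longest match for 8.106.114.28 is 8.106.0.0/16 -> LAN

RTR-G > RTR-F > RTR-E > RTR-A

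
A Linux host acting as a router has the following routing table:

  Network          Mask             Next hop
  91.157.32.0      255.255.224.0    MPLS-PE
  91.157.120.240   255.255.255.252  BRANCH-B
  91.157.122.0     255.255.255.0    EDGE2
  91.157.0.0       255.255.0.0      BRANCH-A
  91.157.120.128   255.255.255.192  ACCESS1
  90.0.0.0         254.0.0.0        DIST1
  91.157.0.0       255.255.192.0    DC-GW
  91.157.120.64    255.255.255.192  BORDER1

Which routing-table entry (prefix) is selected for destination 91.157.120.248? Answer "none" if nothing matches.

Entries matching 91.157.120.248:
  90.0.0.0/7 (90.0.0.0 - 91.255.255.255)
  91.157.0.0/16 (91.157.0.0 - 91.157.255.255)
Most specific is 91.157.0.0/16.

91.157.0.0/16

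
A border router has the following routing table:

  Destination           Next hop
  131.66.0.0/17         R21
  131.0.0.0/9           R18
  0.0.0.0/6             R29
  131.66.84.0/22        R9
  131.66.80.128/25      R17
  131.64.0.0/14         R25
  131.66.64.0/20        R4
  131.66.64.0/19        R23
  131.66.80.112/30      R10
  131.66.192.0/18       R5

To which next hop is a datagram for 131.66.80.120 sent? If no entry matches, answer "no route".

R23

Routes whose prefix contains 131.66.80.120:
  131.0.0.0/9 (131.0.0.0 - 131.127.255.255) -> R18
  131.64.0.0/14 (131.64.0.0 - 131.67.255.255) -> R25
  131.66.0.0/17 (131.66.0.0 - 131.66.127.255) -> R21
  131.66.64.0/19 (131.66.64.0 - 131.66.95.255) -> R23
More-specific entries that do NOT match:
  131.66.80.112/30 (131.66.80.112 - 131.66.80.115) does not contain 131.66.80.120
  131.66.80.128/25 (131.66.80.128 - 131.66.80.255) does not contain 131.66.80.120
  131.66.84.0/22 (131.66.84.0 - 131.66.87.255) does not contain 131.66.80.120
  131.66.64.0/20 (131.66.64.0 - 131.66.79.255) does not contain 131.66.80.120
Longest matching prefix is /19 -> next hop R23.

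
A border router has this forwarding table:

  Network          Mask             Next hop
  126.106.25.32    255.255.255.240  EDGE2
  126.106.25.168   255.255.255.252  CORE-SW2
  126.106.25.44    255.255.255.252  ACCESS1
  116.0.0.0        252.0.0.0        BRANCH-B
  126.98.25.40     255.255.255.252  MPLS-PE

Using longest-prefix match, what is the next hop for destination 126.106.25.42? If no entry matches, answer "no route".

Routes whose prefix contains 126.106.25.42:
  126.106.25.32/28 (126.106.25.32 - 126.106.25.47) -> EDGE2
More-specific entries that do NOT match:
  126.106.25.168/30 (126.106.25.168 - 126.106.25.171) does not contain 126.106.25.42
  126.106.25.44/30 (126.106.25.44 - 126.106.25.47) does not contain 126.106.25.42
  126.98.25.40/30 (126.98.25.40 - 126.98.25.43) does not contain 126.106.25.42
Longest matching prefix is /28 -> next hop EDGE2.

EDGE2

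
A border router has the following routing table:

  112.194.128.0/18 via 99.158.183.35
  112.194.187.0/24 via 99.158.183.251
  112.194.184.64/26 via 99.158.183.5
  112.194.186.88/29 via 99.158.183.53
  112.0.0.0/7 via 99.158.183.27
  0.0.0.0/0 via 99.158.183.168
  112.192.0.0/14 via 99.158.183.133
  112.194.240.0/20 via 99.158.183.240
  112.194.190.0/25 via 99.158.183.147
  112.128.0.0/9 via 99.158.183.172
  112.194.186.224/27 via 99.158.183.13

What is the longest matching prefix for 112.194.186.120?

112.194.128.0/18

Entries matching 112.194.186.120:
  0.0.0.0/0 (default, matches everything)
  112.0.0.0/7 (112.0.0.0 - 113.255.255.255)
  112.128.0.0/9 (112.128.0.0 - 112.255.255.255)
  112.192.0.0/14 (112.192.0.0 - 112.195.255.255)
  112.194.128.0/18 (112.194.128.0 - 112.194.191.255)
Most specific is 112.194.128.0/18.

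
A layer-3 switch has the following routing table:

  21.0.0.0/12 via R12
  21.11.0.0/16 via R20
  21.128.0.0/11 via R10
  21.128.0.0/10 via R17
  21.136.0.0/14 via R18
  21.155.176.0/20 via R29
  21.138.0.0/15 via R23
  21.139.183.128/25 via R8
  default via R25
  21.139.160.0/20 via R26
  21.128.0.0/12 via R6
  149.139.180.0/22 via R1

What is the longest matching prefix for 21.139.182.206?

Entries matching 21.139.182.206:
  0.0.0.0/0 (default, matches everything)
  21.128.0.0/10 (21.128.0.0 - 21.191.255.255)
  21.128.0.0/11 (21.128.0.0 - 21.159.255.255)
  21.128.0.0/12 (21.128.0.0 - 21.143.255.255)
  21.136.0.0/14 (21.136.0.0 - 21.139.255.255)
  21.138.0.0/15 (21.138.0.0 - 21.139.255.255)
Most specific is 21.138.0.0/15.

21.138.0.0/15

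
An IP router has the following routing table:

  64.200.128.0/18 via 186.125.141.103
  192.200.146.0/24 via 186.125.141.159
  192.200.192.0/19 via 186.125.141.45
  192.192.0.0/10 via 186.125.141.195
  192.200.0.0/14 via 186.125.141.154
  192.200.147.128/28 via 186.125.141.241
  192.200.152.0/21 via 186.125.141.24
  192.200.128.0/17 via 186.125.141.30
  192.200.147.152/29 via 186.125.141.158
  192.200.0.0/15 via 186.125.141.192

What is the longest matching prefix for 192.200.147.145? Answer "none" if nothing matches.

Entries matching 192.200.147.145:
  192.192.0.0/10 (192.192.0.0 - 192.255.255.255)
  192.200.0.0/14 (192.200.0.0 - 192.203.255.255)
  192.200.0.0/15 (192.200.0.0 - 192.201.255.255)
  192.200.128.0/17 (192.200.128.0 - 192.200.255.255)
Most specific is 192.200.128.0/17.

192.200.128.0/17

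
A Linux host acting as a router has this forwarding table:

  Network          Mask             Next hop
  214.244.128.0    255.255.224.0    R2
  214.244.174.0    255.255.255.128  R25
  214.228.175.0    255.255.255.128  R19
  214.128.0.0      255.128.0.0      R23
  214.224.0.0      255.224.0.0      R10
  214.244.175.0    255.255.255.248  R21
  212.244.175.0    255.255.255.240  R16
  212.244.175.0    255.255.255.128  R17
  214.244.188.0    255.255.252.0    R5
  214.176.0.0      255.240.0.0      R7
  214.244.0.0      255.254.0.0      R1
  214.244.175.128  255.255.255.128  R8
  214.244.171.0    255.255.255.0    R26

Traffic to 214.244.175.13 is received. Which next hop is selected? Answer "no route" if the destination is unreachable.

R1

Routes whose prefix contains 214.244.175.13:
  214.128.0.0/9 (214.128.0.0 - 214.255.255.255) -> R23
  214.224.0.0/11 (214.224.0.0 - 214.255.255.255) -> R10
  214.244.0.0/15 (214.244.0.0 - 214.245.255.255) -> R1
More-specific entries that do NOT match:
  214.244.175.0/29 (214.244.175.0 - 214.244.175.7) does not contain 214.244.175.13
  212.244.175.0/28 (212.244.175.0 - 212.244.175.15) does not contain 214.244.175.13
  214.244.174.0/25 (214.244.174.0 - 214.244.174.127) does not contain 214.244.175.13
  214.228.175.0/25 (214.228.175.0 - 214.228.175.127) does not contain 214.244.175.13
  212.244.175.0/25 (212.244.175.0 - 212.244.175.127) does not contain 214.244.175.13
  214.244.175.128/25 (214.244.175.128 - 214.244.175.255) does not contain 214.244.175.13
  214.244.171.0/24 (214.244.171.0 - 214.244.171.255) does not contain 214.244.175.13
  214.244.188.0/22 (214.244.188.0 - 214.244.191.255) does not contain 214.244.175.13
  214.244.128.0/19 (214.244.128.0 - 214.244.159.255) does not contain 214.244.175.13
Longest matching prefix is /15 -> next hop R1.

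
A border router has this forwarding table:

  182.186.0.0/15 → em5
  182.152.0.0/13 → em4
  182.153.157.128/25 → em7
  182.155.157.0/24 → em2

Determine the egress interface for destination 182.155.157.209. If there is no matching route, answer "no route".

em2

Routes whose prefix contains 182.155.157.209:
  182.152.0.0/13 (182.152.0.0 - 182.159.255.255) -> em4
  182.155.157.0/24 (182.155.157.0 - 182.155.157.255) -> em2
More-specific entries that do NOT match:
  182.153.157.128/25 (182.153.157.128 - 182.153.157.255) does not contain 182.155.157.209
Longest matching prefix is /24 -> interface em2.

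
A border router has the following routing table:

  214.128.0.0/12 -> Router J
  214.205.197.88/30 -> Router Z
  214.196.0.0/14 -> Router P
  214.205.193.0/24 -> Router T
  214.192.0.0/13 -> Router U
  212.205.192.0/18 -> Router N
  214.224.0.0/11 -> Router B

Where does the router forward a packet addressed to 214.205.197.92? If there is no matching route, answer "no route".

No entry's prefix contains 214.205.197.92; there is no default route.

no route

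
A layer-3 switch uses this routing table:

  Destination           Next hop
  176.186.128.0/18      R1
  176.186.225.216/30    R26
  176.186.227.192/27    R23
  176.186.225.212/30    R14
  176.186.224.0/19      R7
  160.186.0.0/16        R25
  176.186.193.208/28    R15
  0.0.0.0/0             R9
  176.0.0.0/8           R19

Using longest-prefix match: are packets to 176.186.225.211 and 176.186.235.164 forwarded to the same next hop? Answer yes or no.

yes

176.186.225.211: longest match 176.186.224.0/19 -> R7
176.186.235.164: longest match 176.186.224.0/19 -> R7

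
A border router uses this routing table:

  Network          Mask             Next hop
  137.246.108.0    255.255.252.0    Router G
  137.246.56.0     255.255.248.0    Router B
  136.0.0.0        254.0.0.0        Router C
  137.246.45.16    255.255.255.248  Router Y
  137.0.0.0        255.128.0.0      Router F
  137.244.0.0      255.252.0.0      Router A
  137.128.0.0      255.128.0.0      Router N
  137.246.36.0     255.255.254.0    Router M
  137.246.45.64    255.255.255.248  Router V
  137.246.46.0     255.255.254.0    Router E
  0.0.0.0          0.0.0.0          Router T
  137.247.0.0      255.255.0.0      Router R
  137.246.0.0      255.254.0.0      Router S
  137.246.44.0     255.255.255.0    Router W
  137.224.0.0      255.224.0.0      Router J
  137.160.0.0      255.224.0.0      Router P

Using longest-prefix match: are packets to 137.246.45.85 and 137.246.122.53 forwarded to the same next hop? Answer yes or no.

yes

137.246.45.85: longest match 137.246.0.0/15 -> Router S
137.246.122.53: longest match 137.246.0.0/15 -> Router S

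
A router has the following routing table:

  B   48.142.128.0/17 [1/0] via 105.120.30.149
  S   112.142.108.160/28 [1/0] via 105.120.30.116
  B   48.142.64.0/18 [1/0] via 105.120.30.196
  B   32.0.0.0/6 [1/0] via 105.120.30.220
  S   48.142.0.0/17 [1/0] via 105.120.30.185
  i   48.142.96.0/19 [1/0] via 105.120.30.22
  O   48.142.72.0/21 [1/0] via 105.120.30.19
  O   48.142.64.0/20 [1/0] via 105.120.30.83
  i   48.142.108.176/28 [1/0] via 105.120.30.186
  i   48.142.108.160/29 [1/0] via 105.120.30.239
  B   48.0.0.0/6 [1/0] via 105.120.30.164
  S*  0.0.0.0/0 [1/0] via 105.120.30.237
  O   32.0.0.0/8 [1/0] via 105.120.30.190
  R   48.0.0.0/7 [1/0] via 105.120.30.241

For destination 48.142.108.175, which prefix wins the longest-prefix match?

48.142.96.0/19

Entries matching 48.142.108.175:
  0.0.0.0/0 (default, matches everything)
  48.0.0.0/6 (48.0.0.0 - 51.255.255.255)
  48.0.0.0/7 (48.0.0.0 - 49.255.255.255)
  48.142.0.0/17 (48.142.0.0 - 48.142.127.255)
  48.142.64.0/18 (48.142.64.0 - 48.142.127.255)
  48.142.96.0/19 (48.142.96.0 - 48.142.127.255)
Most specific is 48.142.96.0/19.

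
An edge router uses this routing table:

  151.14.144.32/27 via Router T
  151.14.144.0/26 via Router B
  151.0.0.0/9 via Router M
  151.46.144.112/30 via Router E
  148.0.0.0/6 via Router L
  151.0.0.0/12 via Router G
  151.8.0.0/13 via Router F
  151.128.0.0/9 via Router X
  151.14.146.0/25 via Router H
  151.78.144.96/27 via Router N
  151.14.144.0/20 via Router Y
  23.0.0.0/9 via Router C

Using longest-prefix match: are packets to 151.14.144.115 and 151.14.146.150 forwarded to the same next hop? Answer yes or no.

151.14.144.115: longest match 151.14.144.0/20 -> Router Y
151.14.146.150: longest match 151.14.144.0/20 -> Router Y

yes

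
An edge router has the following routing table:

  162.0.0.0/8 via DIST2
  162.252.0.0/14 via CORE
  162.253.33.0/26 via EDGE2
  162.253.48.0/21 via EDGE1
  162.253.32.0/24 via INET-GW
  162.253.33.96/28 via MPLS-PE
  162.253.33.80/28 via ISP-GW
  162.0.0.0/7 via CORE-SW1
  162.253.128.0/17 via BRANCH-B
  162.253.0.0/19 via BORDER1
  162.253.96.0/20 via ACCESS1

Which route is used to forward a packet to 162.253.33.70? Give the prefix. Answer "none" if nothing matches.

162.252.0.0/14

Entries matching 162.253.33.70:
  162.0.0.0/7 (162.0.0.0 - 163.255.255.255)
  162.0.0.0/8 (162.0.0.0 - 162.255.255.255)
  162.252.0.0/14 (162.252.0.0 - 162.255.255.255)
Most specific is 162.252.0.0/14.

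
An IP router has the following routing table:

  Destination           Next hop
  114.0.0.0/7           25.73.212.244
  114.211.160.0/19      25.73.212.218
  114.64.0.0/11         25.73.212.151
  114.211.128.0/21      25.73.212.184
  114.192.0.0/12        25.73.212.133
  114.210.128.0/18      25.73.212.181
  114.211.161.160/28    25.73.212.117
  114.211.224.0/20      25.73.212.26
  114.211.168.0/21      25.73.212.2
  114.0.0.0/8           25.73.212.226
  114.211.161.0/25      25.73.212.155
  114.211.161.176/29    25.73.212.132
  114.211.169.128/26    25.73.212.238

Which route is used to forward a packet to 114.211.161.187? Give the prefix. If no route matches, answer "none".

114.211.160.0/19

Entries matching 114.211.161.187:
  114.0.0.0/7 (114.0.0.0 - 115.255.255.255)
  114.0.0.0/8 (114.0.0.0 - 114.255.255.255)
  114.211.160.0/19 (114.211.160.0 - 114.211.191.255)
Most specific is 114.211.160.0/19.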